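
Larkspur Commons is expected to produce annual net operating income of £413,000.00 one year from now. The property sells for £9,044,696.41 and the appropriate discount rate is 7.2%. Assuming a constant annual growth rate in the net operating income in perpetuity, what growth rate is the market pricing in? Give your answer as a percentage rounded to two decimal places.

2.63%

P = D₁/(r−g) ⇒ g = r − D₁/P = 0.072 − £413,000.00/£9,044,696.41 = 0.026338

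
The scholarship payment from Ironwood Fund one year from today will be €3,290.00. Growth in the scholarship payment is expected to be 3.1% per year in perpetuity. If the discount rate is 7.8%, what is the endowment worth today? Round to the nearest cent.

€70000.00

Growing perpetuity: P = D₁ / (r − g) = €3,290.0000 / (0.078 − 0.031) = €70,000.00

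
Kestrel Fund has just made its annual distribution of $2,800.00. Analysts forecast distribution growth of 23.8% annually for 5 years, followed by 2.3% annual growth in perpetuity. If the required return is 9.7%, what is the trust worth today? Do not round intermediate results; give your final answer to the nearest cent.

$91272.63

D_1 = 3466.40000
D_2 = 4291.40320
D_3 = 5312.75716
D_4 = 6577.19337
D_5 = 8142.56539
Terminal value at year 5: TV = D_5×(1+g_2)/(r−g_2) = 8329.84439/0.074 = 112565.46474
P_0 = D_1/(1+r)^1 + D_2/(1+r)^2 + D_3/(1+r)^3 + D_4/(1+r)^4 + D_5/(1+r)^5 + TV/(1+r)^5
    = 3159.89061 + 3566.03881 + 4024.39020 + 4541.65457 + 5125.40416 + 70855.24937 = 91272.62773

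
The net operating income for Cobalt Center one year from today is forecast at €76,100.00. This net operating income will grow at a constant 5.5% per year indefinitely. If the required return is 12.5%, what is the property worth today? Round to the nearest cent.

€1087142.86

Growing perpetuity: P = D₁ / (r − g) = €76,100.0000 / (0.125 − 0.055) = €1,087,142.86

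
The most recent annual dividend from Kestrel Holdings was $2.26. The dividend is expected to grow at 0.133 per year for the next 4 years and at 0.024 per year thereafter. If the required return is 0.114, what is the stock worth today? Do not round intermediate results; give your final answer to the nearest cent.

$36.95

D_1 = 2.56058
D_2 = 2.90114
D_3 = 3.28699
D_4 = 3.72416
Terminal value at year 4: TV = D_4×(1+g_2)/(r−g_2) = 3.81354/0.09 = 42.37264
P_0 = D_1/(1+r)^1 + D_2/(1+r)^2 + D_3/(1+r)^3 + D_4/(1+r)^4 + TV/(1+r)^4
    = 2.29855 + 2.33775 + 2.37762 + 2.41817 + 27.51343 = 36.94552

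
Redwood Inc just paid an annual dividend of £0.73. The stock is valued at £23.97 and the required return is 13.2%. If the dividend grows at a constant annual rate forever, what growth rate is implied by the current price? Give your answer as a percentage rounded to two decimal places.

P = D₀(1+g)/(r−g) ⇒ P(r−g) = D₀(1+g) ⇒ g(P+D₀) = P·r − D₀
g = (P·r − D₀)/(P + D₀) = (£23.97×0.132 − £0.73) / (£23.97 + £0.73) = 0.098544

9.85%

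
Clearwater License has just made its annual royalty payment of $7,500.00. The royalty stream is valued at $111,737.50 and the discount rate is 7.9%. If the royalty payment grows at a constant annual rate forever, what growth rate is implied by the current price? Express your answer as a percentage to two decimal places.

1.11%

P = D₀(1+g)/(r−g) ⇒ P(r−g) = D₀(1+g) ⇒ g(P+D₀) = P·r − D₀
g = (P·r − D₀)/(P + D₀) = ($111,737.50×0.079 − $7,500.00) / ($111,737.50 + $7,500.00) = 0.011131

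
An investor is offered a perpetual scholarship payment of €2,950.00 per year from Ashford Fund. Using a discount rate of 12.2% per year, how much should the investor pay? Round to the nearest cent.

Level perpetuity: PV = C / r = €2,950.00 / 0.122 = €24,180.33

€24180.33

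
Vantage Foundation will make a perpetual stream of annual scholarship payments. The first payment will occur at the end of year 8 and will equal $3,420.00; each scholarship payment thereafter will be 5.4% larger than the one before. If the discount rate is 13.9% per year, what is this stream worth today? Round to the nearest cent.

Value at end of year 7: C₁ / (r − g) = $3,420.00 / (0.139 − 0.054) = $40,235.2941
Discount to today: PV = $40,235.2941 / (1 + 0.139)^7 = $40,235.2941 / 2.486944 = $16,178.61

$16178.61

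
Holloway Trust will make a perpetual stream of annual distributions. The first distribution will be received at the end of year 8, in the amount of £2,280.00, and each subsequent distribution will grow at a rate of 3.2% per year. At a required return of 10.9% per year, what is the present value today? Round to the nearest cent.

£14352.36

Value at end of year 7: C₁ / (r − g) = £2,280.00 / (0.109 − 0.032) = £29,610.3896
Discount to today: PV = £29,610.3896 / (1 + 0.109)^7 = £29,610.3896 / 2.063103 = £14,352.36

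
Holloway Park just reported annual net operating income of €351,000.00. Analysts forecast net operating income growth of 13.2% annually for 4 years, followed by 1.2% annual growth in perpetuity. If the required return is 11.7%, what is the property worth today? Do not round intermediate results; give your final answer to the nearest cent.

€5020154.46

D_1 = 397332.00000
D_2 = 449779.82400
D_3 = 509150.76077
D_4 = 576358.66119
Terminal value at year 4: TV = D_4×(1+g_2)/(r−g_2) = 583274.96512/0.105 = 5554999.66784
P_0 = D_1/(1+r)^1 + D_2/(1+r)^2 + D_3/(1+r)^3 + D_4/(1+r)^4 + TV/(1+r)^4
    = 355713.51835 + 360490.33373 + 365331.29613 + 370237.26699 + 3568382.03990 = 5020154.45510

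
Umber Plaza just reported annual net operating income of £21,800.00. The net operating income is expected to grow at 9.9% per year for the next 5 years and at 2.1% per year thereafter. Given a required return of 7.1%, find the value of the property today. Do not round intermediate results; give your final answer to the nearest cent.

£624322.48

D_1 = 23958.20000
D_2 = 26330.06180
D_3 = 28936.73792
D_4 = 31801.47497
D_5 = 34949.82099
Terminal value at year 5: TV = D_5×(1+g_2)/(r−g_2) = 35683.76724/0.05 = 713675.34470
P_0 = D_1/(1+r)^1 + D_2/(1+r)^2 + D_3/(1+r)^3 + D_4/(1+r)^4 + D_5/(1+r)^5 + TV/(1+r)^5
    = 22369.93464 + 22954.76953 + 23554.89423 + 24170.70845 + 24802.62240 + 506469.54944 = 624322.47869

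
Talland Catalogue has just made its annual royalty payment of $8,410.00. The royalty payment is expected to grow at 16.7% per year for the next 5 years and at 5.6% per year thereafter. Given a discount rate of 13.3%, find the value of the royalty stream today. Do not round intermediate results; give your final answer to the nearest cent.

$179703.62

D_1 = 9814.47000
D_2 = 11453.48649
D_3 = 13366.21873
D_4 = 15598.37726
D_5 = 18203.30627
Terminal value at year 5: TV = D_5×(1+g_2)/(r−g_2) = 19222.69142/0.077 = 249645.34307
P_0 = D_1/(1+r)^1 + D_2/(1+r)^2 + D_3/(1+r)^3 + D_4/(1+r)^4 + D_5/(1+r)^5 + TV/(1+r)^5
    = 8662.37423 + 8922.32191 + 9190.07032 + 9465.85354 + 9749.91269 + 133713.08834 = 179703.62103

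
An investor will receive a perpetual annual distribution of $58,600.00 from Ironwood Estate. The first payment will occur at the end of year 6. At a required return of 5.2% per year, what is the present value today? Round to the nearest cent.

Value at end of year 5: C / r = $58,600.00 / 0.052 = $1,126,923.0769
Discount to today: PV = $1,126,923.0769 / (1 + 0.052)^5 = $1,126,923.0769 / 1.288483 = $874,612.29

$874612.29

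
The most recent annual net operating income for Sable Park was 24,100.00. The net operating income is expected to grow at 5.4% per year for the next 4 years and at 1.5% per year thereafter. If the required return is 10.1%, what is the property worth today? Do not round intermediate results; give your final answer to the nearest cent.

325431.87

D_1 = 25401.40000
D_2 = 26773.07560
D_3 = 28218.82168
D_4 = 29742.63805
Terminal value at year 4: TV = D_4×(1+g_2)/(r−g_2) = 30188.77762/0.086 = 351032.29795
P_0 = D_1/(1+r)^1 + D_2/(1+r)^2 + D_3/(1+r)^3 + D_4/(1+r)^4 + TV/(1+r)^4
    = 23071.20799 + 22086.33354 + 21143.50186 + 20240.91822 + 238889.90690 = 325431.86851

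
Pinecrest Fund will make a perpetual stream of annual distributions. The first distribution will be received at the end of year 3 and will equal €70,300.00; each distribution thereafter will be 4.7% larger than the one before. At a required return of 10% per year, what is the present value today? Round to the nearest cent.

Value at end of year 2: C₁ / (r − g) = €70,300.00 / (0.1 − 0.047) = €1,326,415.0943
Discount to today: PV = €1,326,415.0943 / (1 + 0.1)^2 = €1,326,415.0943 / 1.210000 = €1,096,210.82

€1096210.82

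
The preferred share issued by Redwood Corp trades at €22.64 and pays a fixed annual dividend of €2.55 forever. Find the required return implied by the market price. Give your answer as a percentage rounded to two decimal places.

11.26%

P = C/r ⇒ r = C/P = €2.55/€22.64 = 0.112633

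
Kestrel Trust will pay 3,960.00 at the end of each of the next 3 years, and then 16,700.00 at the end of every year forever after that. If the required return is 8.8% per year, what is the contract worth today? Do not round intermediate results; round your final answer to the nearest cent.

PV of 3-year annuity: 3,960.00 × [1 − (1+0.088)^−3] / 0.088 = 10059.76451
Perpetuity value at year 3: 16,700.00 / 0.088 = 189772.72727
PV of perpetuity: 189772.72727 / (1+0.088)^3 = 147348.97289
Total PV = 10059.76451 + 147348.97289 = 157408.73740

157408.74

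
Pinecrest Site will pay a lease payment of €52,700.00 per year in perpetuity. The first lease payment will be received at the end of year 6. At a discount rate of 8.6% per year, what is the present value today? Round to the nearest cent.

€405660.80

Value at end of year 5: C / r = €52,700.00 / 0.086 = €612,790.6977
Discount to today: PV = €612,790.6977 / (1 + 0.086)^5 = €612,790.6977 / 1.510599 = €405,660.80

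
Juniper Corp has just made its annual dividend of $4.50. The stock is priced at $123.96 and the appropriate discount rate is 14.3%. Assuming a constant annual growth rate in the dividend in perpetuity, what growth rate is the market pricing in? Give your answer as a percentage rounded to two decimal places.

P = D₀(1+g)/(r−g) ⇒ P(r−g) = D₀(1+g) ⇒ g(P+D₀) = P·r − D₀
g = (P·r − D₀)/(P + D₀) = ($123.96×0.143 − $4.50) / ($123.96 + $4.50) = 0.102960

10.30%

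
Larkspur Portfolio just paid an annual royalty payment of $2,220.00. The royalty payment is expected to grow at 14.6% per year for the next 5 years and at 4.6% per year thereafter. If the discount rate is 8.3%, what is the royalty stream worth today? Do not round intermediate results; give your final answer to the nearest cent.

D_1 = 2544.12000
D_2 = 2915.56152
D_3 = 3341.23350
D_4 = 3829.05359
D_5 = 4388.09542
Terminal value at year 5: TV = D_5×(1+g_2)/(r−g_2) = 4589.94781/0.037 = 124052.64343
P_0 = D_1/(1+r)^1 + D_2/(1+r)^2 + D_3/(1+r)^3 + D_4/(1+r)^4 + D_5/(1+r)^5 + TV/(1+r)^5
    = 2349.14127 + 2485.79492 + 2630.39795 + 2783.41279 + 2945.32877 + 83265.24034 = 96459.31604

$96459.32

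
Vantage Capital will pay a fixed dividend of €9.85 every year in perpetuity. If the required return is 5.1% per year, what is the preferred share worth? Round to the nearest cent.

Level perpetuity: PV = C / r = €9.85 / 0.051 = €193.14

€193.14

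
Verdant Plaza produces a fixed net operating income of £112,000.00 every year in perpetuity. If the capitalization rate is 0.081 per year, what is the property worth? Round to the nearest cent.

Level perpetuity: PV = C / r = £112,000.00 / 0.081 = £1,382,716.05

£1382716.05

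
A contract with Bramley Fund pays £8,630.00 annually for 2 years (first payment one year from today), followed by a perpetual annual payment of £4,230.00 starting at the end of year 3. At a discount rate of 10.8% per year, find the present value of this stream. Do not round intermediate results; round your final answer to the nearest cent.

PV of 2-year annuity: £8,630.00 × [1 − (1+0.108)^−2] / 0.108 = 14818.41937
Perpetuity value at year 2: £4,230.00 / 0.108 = 39166.66667
PV of perpetuity: 39166.66667 / (1+0.108)^2 = 31903.40897
Total PV = 14818.41937 + 31903.40897 = 46721.82834

£46721.83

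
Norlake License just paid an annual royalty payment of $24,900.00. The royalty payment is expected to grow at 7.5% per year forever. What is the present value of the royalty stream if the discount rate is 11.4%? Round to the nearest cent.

D₁ = D₀ × (1 + g) = $24,900.00 × 1.075 = $26,767.5000
Growing perpetuity: P = D₁ / (r − g) = $26,767.5000 / (0.114 − 0.075) = $686,346.15

$686346.15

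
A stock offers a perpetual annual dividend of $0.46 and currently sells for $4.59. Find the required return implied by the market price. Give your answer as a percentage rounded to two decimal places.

10.02%

P = C/r ⇒ r = C/P = $0.46/$4.59 = 0.100218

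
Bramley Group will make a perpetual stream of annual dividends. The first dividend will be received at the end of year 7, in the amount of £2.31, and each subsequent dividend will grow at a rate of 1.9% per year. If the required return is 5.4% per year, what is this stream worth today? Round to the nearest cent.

Value at end of year 6: C₁ / (r − g) = £2.31 / (0.054 − 0.019) = £66.0000
Discount to today: PV = £66.0000 / (1 + 0.054)^6 = £66.0000 / 1.371020 = £48.14

£48.14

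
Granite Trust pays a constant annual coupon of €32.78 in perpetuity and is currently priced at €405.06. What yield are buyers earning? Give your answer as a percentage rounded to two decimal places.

P = C/r ⇒ r = C/P = €32.78/€405.06 = 0.080926

8.09%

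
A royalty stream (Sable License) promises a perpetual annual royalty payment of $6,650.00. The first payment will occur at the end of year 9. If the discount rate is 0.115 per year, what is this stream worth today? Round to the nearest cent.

Value at end of year 8: C / r = $6,650.00 / 0.115 = $57,826.0870
Discount to today: PV = $57,826.0870 / (1 + 0.115)^8 = $57,826.0870 / 2.388905 = $24,206.10

$24206.10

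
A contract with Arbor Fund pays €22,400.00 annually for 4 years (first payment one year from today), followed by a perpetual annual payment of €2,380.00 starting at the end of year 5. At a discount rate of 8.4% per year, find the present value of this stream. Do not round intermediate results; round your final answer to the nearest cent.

€94055.99

PV of 4-year annuity: €22,400.00 × [1 − (1+0.084)^−4] / 0.084 = 73535.83821
Perpetuity value at year 4: €2,380.00 / 0.084 = 28333.33333
PV of perpetuity: 28333.33333 / (1+0.084)^4 = 20520.15052
Total PV = 73535.83821 + 20520.15052 = 94055.98873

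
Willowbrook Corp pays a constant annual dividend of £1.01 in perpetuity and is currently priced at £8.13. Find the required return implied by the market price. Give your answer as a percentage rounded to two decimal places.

P = C/r ⇒ r = C/P = £1.01/£8.13 = 0.124231

12.42%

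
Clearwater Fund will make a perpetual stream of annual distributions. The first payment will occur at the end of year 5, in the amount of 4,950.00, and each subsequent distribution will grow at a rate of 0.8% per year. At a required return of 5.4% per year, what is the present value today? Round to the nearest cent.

87193.66

Value at end of year 4: C₁ / (r − g) = 4,950.00 / (0.054 − 0.008) = 107,608.6957
Discount to today: PV = 107,608.6957 / (1 + 0.054)^4 = 107,608.6957 / 1.234134 = 87,193.66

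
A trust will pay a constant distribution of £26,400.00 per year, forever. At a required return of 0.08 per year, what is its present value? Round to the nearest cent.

£330000.00

Level perpetuity: PV = C / r = £26,400.00 / 0.08 = £330,000.00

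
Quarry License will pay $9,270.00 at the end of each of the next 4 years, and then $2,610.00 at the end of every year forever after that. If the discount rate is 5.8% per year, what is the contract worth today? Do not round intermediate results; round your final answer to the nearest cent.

PV of 4-year annuity: $9,270.00 × [1 − (1+0.058)^−4] / 0.058 = 32269.18425
Perpetuity value at year 4: $2,610.00 / 0.058 = 45000.00000
PV of perpetuity: 45000.00000 / (1+0.058)^4 = 35914.50152
Total PV = 32269.18425 + 35914.50152 = 68183.68577

$68183.69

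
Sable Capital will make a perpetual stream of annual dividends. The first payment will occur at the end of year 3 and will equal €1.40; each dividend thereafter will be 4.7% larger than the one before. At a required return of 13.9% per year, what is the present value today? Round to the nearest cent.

Value at end of year 2: C₁ / (r − g) = €1.40 / (0.139 − 0.047) = €15.2174
Discount to today: PV = €15.2174 / (1 + 0.139)^2 = €15.2174 / 1.297321 = €11.73

€11.73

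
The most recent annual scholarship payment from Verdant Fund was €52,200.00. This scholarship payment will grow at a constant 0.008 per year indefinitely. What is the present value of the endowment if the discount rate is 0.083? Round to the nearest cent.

D₁ = D₀ × (1 + g) = €52,200.00 × 1.008 = €52,617.6000
Growing perpetuity: P = D₁ / (r − g) = €52,617.6000 / (0.083 − 0.008) = €701,568.00

€701568.00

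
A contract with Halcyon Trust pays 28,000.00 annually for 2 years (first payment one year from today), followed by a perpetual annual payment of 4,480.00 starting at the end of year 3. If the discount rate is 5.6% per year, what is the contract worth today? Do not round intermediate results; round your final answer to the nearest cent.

PV of 2-year annuity: 28,000.00 × [1 − (1+0.056)^−2] / 0.056 = 51624.19651
Perpetuity value at year 2: 4,480.00 / 0.056 = 80000.00000
PV of perpetuity: 80000.00000 / (1+0.056)^2 = 71740.12856
Total PV = 51624.19651 + 71740.12856 = 123364.32507

123364.33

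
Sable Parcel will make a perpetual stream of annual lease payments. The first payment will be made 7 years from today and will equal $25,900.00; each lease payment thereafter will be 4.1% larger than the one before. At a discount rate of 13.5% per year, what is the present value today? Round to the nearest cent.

$128883.33

Value at end of year 6: C₁ / (r − g) = $25,900.00 / (0.135 − 0.041) = $275,531.9149
Discount to today: PV = $275,531.9149 / (1 + 0.135)^6 = $275,531.9149 / 2.137840 = $128,883.33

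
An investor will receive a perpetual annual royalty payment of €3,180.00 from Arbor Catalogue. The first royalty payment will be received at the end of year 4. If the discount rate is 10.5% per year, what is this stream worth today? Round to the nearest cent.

Value at end of year 3: C / r = €3,180.00 / 0.105 = €30,285.7143
Discount to today: PV = €30,285.7143 / (1 + 0.105)^3 = €30,285.7143 / 1.349233 = €22,446.62

€22446.62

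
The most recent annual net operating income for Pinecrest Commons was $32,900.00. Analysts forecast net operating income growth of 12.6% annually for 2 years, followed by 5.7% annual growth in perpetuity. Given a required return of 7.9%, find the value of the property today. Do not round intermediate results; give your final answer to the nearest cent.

D_1 = 37045.40000
D_2 = 41713.12040
Terminal value at year 2: TV = D_2×(1+g_2)/(r−g_2) = 44090.76826/0.022 = 2004125.83013
P_0 = D_1/(1+r)^1 + D_2/(1+r)^2 + TV/(1+r)^2
    = 34333.08619 + 35828.59597 + 1721401.17907 = 1791562.86124

$1791562.86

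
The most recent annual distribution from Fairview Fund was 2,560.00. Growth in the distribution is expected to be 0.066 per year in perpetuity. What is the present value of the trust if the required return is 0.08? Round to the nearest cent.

194925.71

D₁ = D₀ × (1 + g) = 2,560.00 × 1.066 = 2,728.9600
Growing perpetuity: P = D₁ / (r − g) = 2,728.9600 / (0.08 − 0.066) = 194,925.71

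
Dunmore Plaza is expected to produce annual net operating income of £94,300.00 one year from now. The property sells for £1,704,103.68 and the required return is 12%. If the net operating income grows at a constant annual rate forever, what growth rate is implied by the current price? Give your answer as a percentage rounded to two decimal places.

6.47%

P = D₁/(r−g) ⇒ g = r − D₁/P = 0.12 − £94,300.00/£1,704,103.68 = 0.064663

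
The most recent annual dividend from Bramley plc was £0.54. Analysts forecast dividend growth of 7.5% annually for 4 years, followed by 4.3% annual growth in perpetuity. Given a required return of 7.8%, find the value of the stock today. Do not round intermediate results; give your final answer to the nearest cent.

£18.06

D_1 = 0.58050
D_2 = 0.62404
D_3 = 0.67084
D_4 = 0.72115
Terminal value at year 4: TV = D_4×(1+g_2)/(r−g_2) = 0.75216/0.035 = 21.49037
P_0 = D_1/(1+r)^1 + D_2/(1+r)^2 + D_3/(1+r)^3 + D_4/(1+r)^4 + TV/(1+r)^4
    = 0.53850 + 0.53700 + 0.53550 + 0.53401 + 15.91361 = 18.05863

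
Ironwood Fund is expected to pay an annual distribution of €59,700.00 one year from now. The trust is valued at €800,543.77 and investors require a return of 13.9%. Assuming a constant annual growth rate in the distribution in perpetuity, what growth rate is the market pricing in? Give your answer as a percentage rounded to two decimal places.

6.44%

P = D₁/(r−g) ⇒ g = r − D₁/P = 0.139 − €59,700.00/€800,543.77 = 0.064426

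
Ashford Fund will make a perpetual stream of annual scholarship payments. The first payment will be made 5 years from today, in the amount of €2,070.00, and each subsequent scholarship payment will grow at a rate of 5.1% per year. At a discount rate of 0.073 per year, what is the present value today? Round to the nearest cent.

€70982.09

Value at end of year 4: C₁ / (r − g) = €2,070.00 / (0.073 − 0.051) = €94,090.9091
Discount to today: PV = €94,090.9091 / (1 + 0.073)^4 = €94,090.9091 / 1.325558 = €70,982.09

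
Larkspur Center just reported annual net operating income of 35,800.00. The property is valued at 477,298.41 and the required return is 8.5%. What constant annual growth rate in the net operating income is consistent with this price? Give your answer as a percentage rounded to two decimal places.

P = D₀(1+g)/(r−g) ⇒ P(r−g) = D₀(1+g) ⇒ g(P+D₀) = P·r − D₀
g = (P·r − D₀)/(P + D₀) = (477,298.41×0.085 − 35,800.00) / (477,298.41 + 35,800.00) = 0.009297

0.93%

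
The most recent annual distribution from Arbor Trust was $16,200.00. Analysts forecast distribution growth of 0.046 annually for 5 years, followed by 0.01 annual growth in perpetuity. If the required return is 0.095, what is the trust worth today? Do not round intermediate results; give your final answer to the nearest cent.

$223864.05

D_1 = 16945.20000
D_2 = 17724.67920
D_3 = 18540.01444
D_4 = 19392.85511
D_5 = 20284.92644
Terminal value at year 5: TV = D_5×(1+g_2)/(r−g_2) = 20487.77571/0.085 = 241032.65538
P_0 = D_1/(1+r)^1 + D_2/(1+r)^2 + D_3/(1+r)^3 + D_4/(1+r)^4 + D_5/(1+r)^5 + TV/(1+r)^5
    = 15475.06849 + 14782.57684 + 14121.07341 + 13489.17149 + 12885.54646 + 153110.61093 = 223864.04763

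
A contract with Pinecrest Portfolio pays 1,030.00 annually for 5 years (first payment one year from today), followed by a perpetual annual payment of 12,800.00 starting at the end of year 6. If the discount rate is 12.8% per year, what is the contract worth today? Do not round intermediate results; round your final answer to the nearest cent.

PV of 5-year annuity: 1,030.00 × [1 − (1+0.128)^−5] / 0.128 = 3640.49693
Perpetuity value at year 5: 12,800.00 / 0.128 = 100000.00000
PV of perpetuity: 100000.00000 / (1+0.128)^5 = 54758.87306
Total PV = 3640.49693 + 54758.87306 = 58399.36999

58399.37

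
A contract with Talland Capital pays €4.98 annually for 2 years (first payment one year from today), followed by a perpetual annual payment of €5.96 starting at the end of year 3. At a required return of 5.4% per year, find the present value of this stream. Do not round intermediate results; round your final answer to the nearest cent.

€108.56

PV of 2-year annuity: €4.98 × [1 − (1+0.054)^−2] / 0.054 = 9.20764
Perpetuity value at year 2: €5.96 / 0.054 = 110.37037
PV of perpetuity: 110.37037 / (1+0.054)^2 = 99.35078
Total PV = 9.20764 + 99.35078 = 108.55842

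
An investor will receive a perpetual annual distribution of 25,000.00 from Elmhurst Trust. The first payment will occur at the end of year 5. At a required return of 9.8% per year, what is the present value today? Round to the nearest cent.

175511.09

Value at end of year 4: C / r = 25,000.00 / 0.098 = 255,102.0408
Discount to today: PV = 255,102.0408 / (1 + 0.098)^4 = 255,102.0408 / 1.453481 = 175,511.09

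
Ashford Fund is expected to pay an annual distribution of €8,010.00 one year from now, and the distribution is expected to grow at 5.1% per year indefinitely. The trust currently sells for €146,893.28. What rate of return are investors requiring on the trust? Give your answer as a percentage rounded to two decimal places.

P = D₁/(r − g) ⇒ r = D₁/P + g = €8,010.0000/€146,893.28 + 0.051 = 0.054529 + 0.051 = 0.105529

10.55%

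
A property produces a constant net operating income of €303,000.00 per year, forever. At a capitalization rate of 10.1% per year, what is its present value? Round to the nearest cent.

€3000000.00

Level perpetuity: PV = C / r = €303,000.00 / 0.101 = €3,000,000.00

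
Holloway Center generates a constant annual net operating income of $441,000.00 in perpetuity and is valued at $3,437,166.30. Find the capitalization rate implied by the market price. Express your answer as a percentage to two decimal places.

12.83%

P = C/r ⇒ r = C/P = $441,000.00/$3,437,166.30 = 0.128303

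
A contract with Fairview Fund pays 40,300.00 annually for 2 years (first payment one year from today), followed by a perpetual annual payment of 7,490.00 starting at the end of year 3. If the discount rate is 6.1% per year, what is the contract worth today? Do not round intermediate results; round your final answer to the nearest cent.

PV of 2-year annuity: 40,300.00 × [1 − (1+0.061)^−2] / 0.061 = 73782.31373
Perpetuity value at year 2: 7,490.00 / 0.061 = 122786.88525
PV of perpetuity: 122786.88525 / (1+0.061)^2 = 109073.99369
Total PV = 73782.31373 + 109073.99369 = 182856.30742

182856.31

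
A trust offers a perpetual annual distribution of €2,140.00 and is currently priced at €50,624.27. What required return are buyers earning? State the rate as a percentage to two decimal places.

4.23%

P = C/r ⇒ r = C/P = €2,140.00/€50,624.27 = 0.042272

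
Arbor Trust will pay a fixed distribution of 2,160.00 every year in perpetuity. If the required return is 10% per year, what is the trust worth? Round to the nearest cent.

Level perpetuity: PV = C / r = 2,160.00 / 0.1 = 21,600.00

21600.00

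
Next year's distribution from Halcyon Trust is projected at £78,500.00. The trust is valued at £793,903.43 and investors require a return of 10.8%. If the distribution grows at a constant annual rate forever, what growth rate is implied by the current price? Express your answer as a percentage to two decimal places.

P = D₁/(r−g) ⇒ g = r − D₁/P = 0.108 − £78,500.00/£793,903.43 = 0.009121

0.91%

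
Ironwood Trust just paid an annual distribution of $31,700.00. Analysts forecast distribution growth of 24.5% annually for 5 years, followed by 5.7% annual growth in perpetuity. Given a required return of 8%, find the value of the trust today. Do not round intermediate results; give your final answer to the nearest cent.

D_1 = 39466.50000
D_2 = 49135.79250
D_3 = 61174.06166
D_4 = 76161.70677
D_5 = 94821.32493
Terminal value at year 5: TV = D_5×(1+g_2)/(r−g_2) = 100226.14045/0.023 = 4357658.28041
P_0 = D_1/(1+r)^1 + D_2/(1+r)^2 + D_3/(1+r)^3 + D_4/(1+r)^4 + D_5/(1+r)^5 + TV/(1+r)^5
    = 36543.05556 + 42126.02238 + 48561.94246 + 55981.12812 + 64533.80047 + 2965749.00406 = 3213494.95304

$3213494.95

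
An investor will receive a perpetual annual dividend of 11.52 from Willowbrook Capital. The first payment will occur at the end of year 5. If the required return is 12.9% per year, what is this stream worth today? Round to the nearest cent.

54.97

Value at end of year 4: C / r = 11.52 / 0.129 = 89.3023
Discount to today: PV = 89.3023 / (1 + 0.129)^4 = 89.3023 / 1.624710 = 54.97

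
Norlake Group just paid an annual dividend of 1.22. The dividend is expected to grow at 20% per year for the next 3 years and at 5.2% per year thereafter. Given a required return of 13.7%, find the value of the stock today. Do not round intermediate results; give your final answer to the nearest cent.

D_1 = 1.46400
D_2 = 1.75680
D_3 = 2.10816
Terminal value at year 3: TV = D_3×(1+g_2)/(r−g_2) = 2.21778/0.085 = 26.09158
P_0 = D_1/(1+r)^1 + D_2/(1+r)^2 + D_3/(1+r)^3 + TV/(1+r)^3
    = 1.28760 + 1.35894 + 1.43424 + 17.75084 = 21.83163

21.83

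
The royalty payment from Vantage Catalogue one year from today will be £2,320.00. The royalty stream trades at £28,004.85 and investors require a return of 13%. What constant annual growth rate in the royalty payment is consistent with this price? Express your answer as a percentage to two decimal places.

P = D₁/(r−g) ⇒ g = r − D₁/P = 0.13 − £2,320.00/£28,004.85 = 0.047157

4.72%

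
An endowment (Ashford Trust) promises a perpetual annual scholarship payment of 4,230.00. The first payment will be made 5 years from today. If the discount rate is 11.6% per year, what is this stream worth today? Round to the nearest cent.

23508.54

Value at end of year 4: C / r = 4,230.00 / 0.116 = 36,465.5172
Discount to today: PV = 36,465.5172 / (1 + 0.116)^4 = 36,465.5172 / 1.551161 = 23,508.54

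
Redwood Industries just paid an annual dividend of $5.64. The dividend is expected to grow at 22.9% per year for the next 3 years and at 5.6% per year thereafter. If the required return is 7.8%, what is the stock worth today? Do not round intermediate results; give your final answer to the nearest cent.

D_1 = 6.93156
D_2 = 8.51889
D_3 = 10.46971
Terminal value at year 3: TV = D_3×(1+g_2)/(r−g_2) = 11.05602/0.022 = 502.54620
P_0 = D_1/(1+r)^1 + D_2/(1+r)^2 + D_3/(1+r)^3 + TV/(1+r)^3
    = 6.43002 + 7.33070 + 8.35754 + 401.16193 = 423.28018

$423.28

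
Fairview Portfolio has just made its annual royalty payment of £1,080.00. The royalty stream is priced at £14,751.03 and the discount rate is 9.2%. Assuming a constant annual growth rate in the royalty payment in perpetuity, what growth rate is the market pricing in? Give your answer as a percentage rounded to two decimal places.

1.75%

P = D₀(1+g)/(r−g) ⇒ P(r−g) = D₀(1+g) ⇒ g(P+D₀) = P·r − D₀
g = (P·r − D₀)/(P + D₀) = (£14,751.03×0.092 − £1,080.00) / (£14,751.03 + £1,080.00) = 0.017503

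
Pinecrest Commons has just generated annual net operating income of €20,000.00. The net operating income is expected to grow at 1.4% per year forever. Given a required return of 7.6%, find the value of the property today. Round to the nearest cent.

D₁ = D₀ × (1 + g) = €20,000.00 × 1.014 = €20,280.0000
Growing perpetuity: P = D₁ / (r − g) = €20,280.0000 / (0.076 − 0.014) = €327,096.77

€327096.77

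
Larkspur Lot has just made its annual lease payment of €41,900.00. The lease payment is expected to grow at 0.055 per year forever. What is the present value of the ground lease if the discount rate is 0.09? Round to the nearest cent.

€1262985.71

D₁ = D₀ × (1 + g) = €41,900.00 × 1.055 = €44,204.5000
Growing perpetuity: P = D₁ / (r − g) = €44,204.5000 / (0.09 − 0.055) = €1,262,985.71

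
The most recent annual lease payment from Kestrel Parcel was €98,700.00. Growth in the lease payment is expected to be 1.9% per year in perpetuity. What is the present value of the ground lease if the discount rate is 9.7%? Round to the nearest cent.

D₁ = D₀ × (1 + g) = €98,700.00 × 1.019 = €100,575.3000
Growing perpetuity: P = D₁ / (r − g) = €100,575.3000 / (0.097 − 0.019) = €1,289,426.92

€1289426.92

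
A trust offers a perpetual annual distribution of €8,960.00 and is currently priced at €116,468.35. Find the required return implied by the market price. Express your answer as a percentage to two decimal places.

P = C/r ⇒ r = C/P = €8,960.00/€116,468.35 = 0.076931

7.69%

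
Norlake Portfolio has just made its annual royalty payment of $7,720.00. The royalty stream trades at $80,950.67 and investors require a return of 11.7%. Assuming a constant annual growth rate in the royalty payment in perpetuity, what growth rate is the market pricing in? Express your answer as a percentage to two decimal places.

P = D₀(1+g)/(r−g) ⇒ P(r−g) = D₀(1+g) ⇒ g(P+D₀) = P·r − D₀
g = (P·r − D₀)/(P + D₀) = ($80,950.67×0.117 − $7,720.00) / ($80,950.67 + $7,720.00) = 0.019750

1.97%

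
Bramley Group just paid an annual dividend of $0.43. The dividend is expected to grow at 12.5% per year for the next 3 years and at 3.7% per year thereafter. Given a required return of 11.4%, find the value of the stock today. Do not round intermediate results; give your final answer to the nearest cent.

$7.28

D_1 = 0.48375
D_2 = 0.54422
D_3 = 0.61225
Terminal value at year 3: TV = D_3×(1+g_2)/(r−g_2) = 0.63490/0.077 = 8.24544
P_0 = D_1/(1+r)^1 + D_2/(1+r)^2 + D_3/(1+r)^3 + TV/(1+r)^3
    = 0.43425 + 0.43853 + 0.44286 + 5.96429 = 7.27993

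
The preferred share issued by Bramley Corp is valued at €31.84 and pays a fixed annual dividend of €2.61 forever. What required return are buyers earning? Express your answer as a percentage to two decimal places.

P = C/r ⇒ r = C/P = €2.61/€31.84 = 0.081972

8.20%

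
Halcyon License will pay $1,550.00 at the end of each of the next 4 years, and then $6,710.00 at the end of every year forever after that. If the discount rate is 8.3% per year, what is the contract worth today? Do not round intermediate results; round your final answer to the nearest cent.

$63866.31

PV of 4-year annuity: $1,550.00 × [1 − (1+0.083)^−4] / 0.083 = 5099.70064
Perpetuity value at year 4: $6,710.00 / 0.083 = 80843.37349
PV of perpetuity: 80843.37349 / (1+0.083)^4 = 58766.60492
Total PV = 5099.70064 + 58766.60492 = 63866.30556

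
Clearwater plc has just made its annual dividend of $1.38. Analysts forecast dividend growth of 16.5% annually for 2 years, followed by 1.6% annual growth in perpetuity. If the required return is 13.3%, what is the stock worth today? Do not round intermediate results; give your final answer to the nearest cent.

$15.55

D_1 = 1.60770
D_2 = 1.87297
Terminal value at year 2: TV = D_2×(1+g_2)/(r−g_2) = 1.90294/0.117 = 16.26443
P_0 = D_1/(1+r)^1 + D_2/(1+r)^2 + TV/(1+r)^2
    = 1.41898 + 1.45905 + 12.67007 = 15.54810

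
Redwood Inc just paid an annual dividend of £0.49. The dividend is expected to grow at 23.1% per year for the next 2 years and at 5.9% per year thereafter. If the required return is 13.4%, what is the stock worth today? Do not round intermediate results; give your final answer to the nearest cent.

D_1 = 0.60319
D_2 = 0.74253
Terminal value at year 2: TV = D_2×(1+g_2)/(r−g_2) = 0.78634/0.075 = 10.48448
P_0 = D_1/(1+r)^1 + D_2/(1+r)^2 + TV/(1+r)^2
    = 0.53191 + 0.57741 + 8.15306 = 9.26239

£9.26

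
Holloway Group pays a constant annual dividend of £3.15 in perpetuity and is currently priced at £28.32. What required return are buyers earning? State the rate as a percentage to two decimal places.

P = C/r ⇒ r = C/P = £3.15/£28.32 = 0.111229

11.12%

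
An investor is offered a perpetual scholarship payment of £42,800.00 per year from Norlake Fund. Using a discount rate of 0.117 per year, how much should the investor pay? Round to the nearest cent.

Level perpetuity: PV = C / r = £42,800.00 / 0.117 = £365,811.97

£365811.97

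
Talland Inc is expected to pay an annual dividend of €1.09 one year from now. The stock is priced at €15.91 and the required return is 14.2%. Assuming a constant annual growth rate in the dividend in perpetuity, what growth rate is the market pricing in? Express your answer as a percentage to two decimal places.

7.35%

P = D₁/(r−g) ⇒ g = r − D₁/P = 0.142 − €1.09/€15.91 = 0.073490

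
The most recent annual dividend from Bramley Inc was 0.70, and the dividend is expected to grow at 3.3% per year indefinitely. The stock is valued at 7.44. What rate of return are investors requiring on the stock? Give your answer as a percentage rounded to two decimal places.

D₁ = 0.70 × 1.033 = 0.7231
P = D₁/(r − g) ⇒ r = D₁/P + g = 0.7231/7.44 + 0.033 = 0.097191 + 0.033 = 0.130191

13.02%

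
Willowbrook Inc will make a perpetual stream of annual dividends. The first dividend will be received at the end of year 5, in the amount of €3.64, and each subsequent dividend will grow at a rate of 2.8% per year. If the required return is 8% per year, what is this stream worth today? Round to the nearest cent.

Value at end of year 4: C₁ / (r − g) = €3.64 / (0.08 − 0.028) = €70.0000
Discount to today: PV = €70.0000 / (1 + 0.08)^4 = €70.0000 / 1.360489 = €51.45

€51.45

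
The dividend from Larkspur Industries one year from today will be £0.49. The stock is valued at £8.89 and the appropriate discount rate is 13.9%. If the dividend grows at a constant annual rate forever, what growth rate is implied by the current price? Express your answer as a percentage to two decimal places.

8.39%

P = D₁/(r−g) ⇒ g = r − D₁/P = 0.139 − £0.49/£8.89 = 0.083882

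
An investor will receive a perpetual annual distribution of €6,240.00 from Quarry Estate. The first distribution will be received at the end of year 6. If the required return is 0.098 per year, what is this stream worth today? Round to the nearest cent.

€39897.60

Value at end of year 5: C / r = €6,240.00 / 0.098 = €63,673.4694
Discount to today: PV = €63,673.4694 / (1 + 0.098)^5 = €63,673.4694 / 1.595922 = €39,897.60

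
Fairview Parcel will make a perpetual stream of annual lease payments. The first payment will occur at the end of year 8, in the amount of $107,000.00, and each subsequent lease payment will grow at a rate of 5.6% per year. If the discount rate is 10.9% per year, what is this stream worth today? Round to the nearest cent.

Value at end of year 7: C₁ / (r − g) = $107,000.00 / (0.109 − 0.056) = $2,018,867.9245
Discount to today: PV = $2,018,867.9245 / (1 + 0.109)^7 = $2,018,867.9245 / 2.063103 = $978,559.16

$978559.16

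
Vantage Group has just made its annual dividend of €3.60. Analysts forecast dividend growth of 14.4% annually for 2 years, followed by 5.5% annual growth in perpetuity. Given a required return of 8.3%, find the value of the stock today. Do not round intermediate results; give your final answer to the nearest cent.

D_1 = 4.11840
D_2 = 4.71145
Terminal value at year 2: TV = D_2×(1+g_2)/(r−g_2) = 4.97058/0.028 = 177.52069
P_0 = D_1/(1+r)^1 + D_2/(1+r)^2 + TV/(1+r)^2
    = 3.80277 + 4.01696 + 151.35336 = 159.17309

€159.17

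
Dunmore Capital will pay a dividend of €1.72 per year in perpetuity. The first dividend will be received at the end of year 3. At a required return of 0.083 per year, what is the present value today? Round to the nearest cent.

€17.67

Value at end of year 2: C / r = €1.72 / 0.083 = €20.7229
Discount to today: PV = €20.7229 / (1 + 0.083)^2 = €20.7229 / 1.172889 = €17.67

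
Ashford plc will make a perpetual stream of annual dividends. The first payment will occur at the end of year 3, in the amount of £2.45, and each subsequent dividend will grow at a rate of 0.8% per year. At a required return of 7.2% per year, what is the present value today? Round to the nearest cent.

£33.31

Value at end of year 2: C₁ / (r − g) = £2.45 / (0.072 − 0.008) = £38.2813
Discount to today: PV = £38.2813 / (1 + 0.072)^2 = £38.2813 / 1.149184 = £33.31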